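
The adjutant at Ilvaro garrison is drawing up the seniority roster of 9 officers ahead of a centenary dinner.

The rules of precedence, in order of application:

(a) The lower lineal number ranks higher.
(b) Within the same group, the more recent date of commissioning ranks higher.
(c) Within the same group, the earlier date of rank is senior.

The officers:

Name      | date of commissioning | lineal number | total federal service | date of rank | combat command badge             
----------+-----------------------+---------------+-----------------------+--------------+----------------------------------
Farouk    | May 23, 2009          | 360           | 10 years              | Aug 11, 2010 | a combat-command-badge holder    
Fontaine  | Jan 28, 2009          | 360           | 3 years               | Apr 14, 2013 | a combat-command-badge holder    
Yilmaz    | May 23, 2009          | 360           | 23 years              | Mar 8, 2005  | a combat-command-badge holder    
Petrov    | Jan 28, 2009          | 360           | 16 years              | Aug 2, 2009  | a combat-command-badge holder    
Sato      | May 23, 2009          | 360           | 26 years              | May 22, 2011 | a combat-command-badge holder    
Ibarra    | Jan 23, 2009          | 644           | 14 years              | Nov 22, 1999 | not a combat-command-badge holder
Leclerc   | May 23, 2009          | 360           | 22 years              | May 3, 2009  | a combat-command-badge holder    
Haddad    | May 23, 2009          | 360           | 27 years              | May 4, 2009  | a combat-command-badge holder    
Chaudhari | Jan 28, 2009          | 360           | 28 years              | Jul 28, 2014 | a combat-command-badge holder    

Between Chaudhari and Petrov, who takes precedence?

Petrov

By lineal number (lower first): Yilmaz, Leclerc, Haddad, Farouk, Sato, Petrov, Fontaine and Chaudhari (each 360); then Ibarra (644).
Among Yilmaz, Leclerc, Haddad, Farouk, Sato, Petrov, Fontaine and Chaudhari, by date of commissioning (later first): Yilmaz, Leclerc, Haddad, Farouk and Sato (May 23, 2009) before Petrov, Fontaine and Chaudhari (Jan 28, 2009).
Among Yilmaz, Leclerc, Haddad, Farouk and Sato, by date of rank (earlier first): Yilmaz (Mar 8, 2005) before Leclerc (May 3, 2009) before Haddad (May 4, 2009) before Farouk (Aug 11, 2010) before Sato (May 22, 2011).
Among Petrov, Fontaine and Chaudhari, by date of rank (earlier first): Petrov (Aug 2, 2009) before Fontaine (Apr 14, 2013) before Chaudhari (Jul 28, 2014).
So Petrov takes precedence.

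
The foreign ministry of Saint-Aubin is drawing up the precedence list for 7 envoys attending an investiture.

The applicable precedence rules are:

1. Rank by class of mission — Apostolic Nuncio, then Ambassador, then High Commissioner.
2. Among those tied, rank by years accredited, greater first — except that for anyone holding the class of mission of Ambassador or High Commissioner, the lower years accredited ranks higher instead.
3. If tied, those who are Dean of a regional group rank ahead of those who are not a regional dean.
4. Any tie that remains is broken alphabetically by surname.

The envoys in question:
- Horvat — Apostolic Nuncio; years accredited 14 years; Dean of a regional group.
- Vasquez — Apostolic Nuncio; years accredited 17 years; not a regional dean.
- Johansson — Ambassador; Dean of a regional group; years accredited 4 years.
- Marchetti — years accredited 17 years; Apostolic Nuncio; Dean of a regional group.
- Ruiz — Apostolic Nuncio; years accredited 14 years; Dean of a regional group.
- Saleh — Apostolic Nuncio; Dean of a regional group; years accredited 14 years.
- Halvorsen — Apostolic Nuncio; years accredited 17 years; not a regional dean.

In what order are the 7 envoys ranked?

Marchetti, Halvorsen, Vasquez, Horvat, Ruiz, Saleh, Johansson

By class of mission: Marchetti, Halvorsen, Vasquez, Horvat, Ruiz and Saleh (Apostolic Nuncio); then Johansson (Ambassador).
Among Marchetti, Halvorsen, Vasquez, Horvat, Ruiz and Saleh, by years accredited (higher first): Marchetti, Halvorsen and Vasquez (17 years) before Horvat, Ruiz and Saleh (14 years).
Among Marchetti, Halvorsen and Vasquez, Dean of a regional group before not a regional dean: Marchetti (Dean of a regional group) before Halvorsen and Vasquez (not a regional dean).
Among Halvorsen and Vasquez, alphabetically by surname: Halvorsen before Vasquez.
Horvat, Ruiz and Saleh are each Dean of a regional group, so the next rule applies.
Among Horvat, Ruiz and Saleh, alphabetically by surname: Horvat before Ruiz before Saleh.
Full order: Marchetti, Halvorsen, Vasquez, Horvat, Ruiz, Saleh, Johansson.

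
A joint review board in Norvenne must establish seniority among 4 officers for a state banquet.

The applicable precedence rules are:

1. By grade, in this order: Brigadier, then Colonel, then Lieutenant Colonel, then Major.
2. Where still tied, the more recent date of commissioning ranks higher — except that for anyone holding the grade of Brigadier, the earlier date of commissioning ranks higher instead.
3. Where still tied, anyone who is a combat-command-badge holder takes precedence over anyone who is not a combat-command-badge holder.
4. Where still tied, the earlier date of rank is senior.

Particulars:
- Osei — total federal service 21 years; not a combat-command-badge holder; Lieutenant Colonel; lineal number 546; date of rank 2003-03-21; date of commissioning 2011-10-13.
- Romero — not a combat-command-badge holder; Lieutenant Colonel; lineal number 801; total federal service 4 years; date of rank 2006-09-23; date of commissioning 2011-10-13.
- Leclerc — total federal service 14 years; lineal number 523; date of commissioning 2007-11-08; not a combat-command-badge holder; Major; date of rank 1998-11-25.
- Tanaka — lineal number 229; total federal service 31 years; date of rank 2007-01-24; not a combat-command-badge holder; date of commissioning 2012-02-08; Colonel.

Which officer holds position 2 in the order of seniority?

Osei

By grade: Tanaka (Colonel); then Osei and Romero (Lieutenant Colonel); then Leclerc (Major).
Osei and Romero both have date of commissioning 2011-10-13, so the next rule applies.
Osei and Romero are each not a combat-command-badge holder, so the next rule applies.
Among Osei and Romero, by date of rank (earlier first): Osei (2003-03-21) before Romero (2006-09-23).
Order: Tanaka, Osei, Romero, Leclerc.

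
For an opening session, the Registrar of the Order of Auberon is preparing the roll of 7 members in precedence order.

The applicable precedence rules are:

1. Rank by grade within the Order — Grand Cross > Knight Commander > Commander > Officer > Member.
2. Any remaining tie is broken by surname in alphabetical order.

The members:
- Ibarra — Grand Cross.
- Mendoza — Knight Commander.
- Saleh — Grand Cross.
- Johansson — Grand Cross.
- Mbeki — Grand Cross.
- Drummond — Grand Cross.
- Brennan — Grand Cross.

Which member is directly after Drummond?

By grade within the Order: Brennan, Drummond, Ibarra, Johansson, Mbeki and Saleh (Grand Cross); then Mendoza (Knight Commander).
Among Brennan, Drummond, Ibarra, Johansson, Mbeki and Saleh, alphabetically by surname: Brennan before Drummond before Ibarra before Johansson before Mbeki before Saleh.
Order: Brennan, Drummond, Ibarra, Johansson, Mbeki, Saleh, Mendoza.

Ibarra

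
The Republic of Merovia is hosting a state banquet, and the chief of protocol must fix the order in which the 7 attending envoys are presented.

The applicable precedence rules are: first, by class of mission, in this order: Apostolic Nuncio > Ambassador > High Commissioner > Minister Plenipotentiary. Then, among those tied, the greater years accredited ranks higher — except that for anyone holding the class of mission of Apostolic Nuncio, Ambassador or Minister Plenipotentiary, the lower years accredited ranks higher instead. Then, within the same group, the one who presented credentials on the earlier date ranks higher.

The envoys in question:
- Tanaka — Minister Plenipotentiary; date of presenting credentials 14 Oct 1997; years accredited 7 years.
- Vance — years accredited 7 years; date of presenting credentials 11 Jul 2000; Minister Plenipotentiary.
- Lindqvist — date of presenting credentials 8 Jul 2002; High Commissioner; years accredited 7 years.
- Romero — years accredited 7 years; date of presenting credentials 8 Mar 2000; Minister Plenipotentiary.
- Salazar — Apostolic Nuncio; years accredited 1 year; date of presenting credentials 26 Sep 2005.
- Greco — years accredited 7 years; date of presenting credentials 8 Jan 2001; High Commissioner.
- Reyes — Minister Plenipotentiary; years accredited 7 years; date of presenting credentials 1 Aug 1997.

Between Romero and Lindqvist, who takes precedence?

Lindqvist

By class of mission: Salazar (Apostolic Nuncio); then Greco and Lindqvist (High Commissioner); then Reyes, Tanaka, Romero and Vance (Minister Plenipotentiary).
Greco and Lindqvist both have years accredited 7 years, so the next rule applies.
Among Greco and Lindqvist, by date of presenting credentials (earlier first): Greco (8 Jan 2001) before Lindqvist (8 Jul 2002).
Reyes, Tanaka, Romero and Vance all have years accredited 7 years, so the next rule applies.
Among Reyes, Tanaka, Romero and Vance, by date of presenting credentials (earlier first): Reyes (1 Aug 1997) before Tanaka (14 Oct 1997) before Romero (8 Mar 2000) before Vance (11 Jul 2000).
So Lindqvist takes precedence.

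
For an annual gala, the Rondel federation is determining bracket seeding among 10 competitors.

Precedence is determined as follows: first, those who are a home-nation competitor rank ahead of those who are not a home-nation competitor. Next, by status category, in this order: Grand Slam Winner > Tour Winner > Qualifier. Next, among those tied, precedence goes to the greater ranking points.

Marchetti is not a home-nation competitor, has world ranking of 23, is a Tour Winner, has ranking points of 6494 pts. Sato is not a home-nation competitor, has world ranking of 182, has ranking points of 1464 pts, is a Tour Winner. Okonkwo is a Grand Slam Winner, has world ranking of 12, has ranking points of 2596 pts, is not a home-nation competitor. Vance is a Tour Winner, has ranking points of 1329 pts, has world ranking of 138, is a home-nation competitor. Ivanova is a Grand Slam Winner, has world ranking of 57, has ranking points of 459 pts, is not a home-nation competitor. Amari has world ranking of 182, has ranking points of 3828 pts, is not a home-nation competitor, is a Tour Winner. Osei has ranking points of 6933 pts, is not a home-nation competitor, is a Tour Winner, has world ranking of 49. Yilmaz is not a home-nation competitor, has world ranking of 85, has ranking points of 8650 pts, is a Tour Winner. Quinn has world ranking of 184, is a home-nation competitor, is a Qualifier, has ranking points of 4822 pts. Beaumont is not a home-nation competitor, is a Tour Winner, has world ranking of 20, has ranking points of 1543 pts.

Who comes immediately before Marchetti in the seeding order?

Osei

By the first rule: Vance and Quinn (both a home-nation competitor); then Okonkwo, Ivanova, Yilmaz, Osei, Marchetti, Amari, Beaumont and Sato (each not a home-nation competitor).
Among Vance and Quinn, by status category: Vance (Tour Winner) before Quinn (Qualifier).
Among Okonkwo, Ivanova, Yilmaz, Osei, Marchetti, Amari, Beaumont and Sato, by status category: Okonkwo and Ivanova (Grand Slam Winner) before Yilmaz, Osei, Marchetti, Amari, Beaumont and Sato (Tour Winner).
Among Okonkwo and Ivanova, by ranking points (higher first): Okonkwo (2596 pts) before Ivanova (459 pts).
Among Yilmaz, Osei, Marchetti, Amari, Beaumont and Sato, by ranking points (higher first): Yilmaz (8650 pts) before Osei (6933 pts) before Marchetti (6494 pts) before Amari (3828 pts) before Beaumont (1543 pts) before Sato (1464 pts).
Order: Vance, Quinn, Okonkwo, Ivanova, Yilmaz, Osei, Marchetti, Amari, Beaumont, Sato.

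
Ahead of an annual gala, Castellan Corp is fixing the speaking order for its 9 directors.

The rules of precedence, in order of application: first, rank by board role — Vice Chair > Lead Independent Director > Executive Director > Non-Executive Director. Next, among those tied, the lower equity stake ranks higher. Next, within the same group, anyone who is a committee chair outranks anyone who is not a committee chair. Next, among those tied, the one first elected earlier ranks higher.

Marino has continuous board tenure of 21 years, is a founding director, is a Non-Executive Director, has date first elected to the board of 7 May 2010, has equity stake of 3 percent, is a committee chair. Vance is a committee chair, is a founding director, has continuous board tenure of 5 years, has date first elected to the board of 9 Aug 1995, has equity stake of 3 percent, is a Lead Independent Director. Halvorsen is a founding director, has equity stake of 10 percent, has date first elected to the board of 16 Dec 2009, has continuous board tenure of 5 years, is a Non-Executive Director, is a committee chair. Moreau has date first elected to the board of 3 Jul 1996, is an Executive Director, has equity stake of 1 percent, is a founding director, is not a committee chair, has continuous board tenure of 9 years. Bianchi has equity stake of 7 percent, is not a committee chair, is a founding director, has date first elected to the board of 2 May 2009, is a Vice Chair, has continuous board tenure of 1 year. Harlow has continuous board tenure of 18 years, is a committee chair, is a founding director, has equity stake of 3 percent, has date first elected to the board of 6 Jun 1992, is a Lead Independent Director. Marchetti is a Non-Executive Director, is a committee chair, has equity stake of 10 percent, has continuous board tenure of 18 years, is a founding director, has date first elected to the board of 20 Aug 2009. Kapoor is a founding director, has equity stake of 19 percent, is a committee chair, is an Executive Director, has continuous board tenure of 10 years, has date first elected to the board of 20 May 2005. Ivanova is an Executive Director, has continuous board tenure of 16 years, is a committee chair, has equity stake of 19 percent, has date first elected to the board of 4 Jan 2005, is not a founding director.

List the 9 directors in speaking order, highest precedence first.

Bianchi, Harlow, Vance, Moreau, Ivanova, Kapoor, Marino, Marchetti, Halvorsen

By board role: Bianchi (Vice Chair); then Harlow and Vance (Lead Independent Director); then Moreau, Ivanova and Kapoor (Executive Director); then Marino, Marchetti and Halvorsen (Non-Executive Director).
Harlow and Vance both have equity stake 3 percent, so the next rule applies.
Harlow and Vance are each a committee chair, so the next rule applies.
Among Harlow and Vance, by date first elected to the board (earlier first): Harlow (6 Jun 1992) before Vance (9 Aug 1995).
Among Moreau, Ivanova and Kapoor, by equity stake (lower first): Moreau (1 percent) before Ivanova and Kapoor (19 percent).
Ivanova and Kapoor are each a committee chair, so the next rule applies.
Among Ivanova and Kapoor, by date first elected to the board (earlier first): Ivanova (4 Jan 2005) before Kapoor (20 May 2005).
Among Marino, Marchetti and Halvorsen, by equity stake (lower first): Marino (3 percent) before Marchetti and Halvorsen (10 percent).
Marchetti and Halvorsen are each a committee chair, so the next rule applies.
Among Marchetti and Halvorsen, by date first elected to the board (earlier first): Marchetti (20 Aug 2009) before Halvorsen (16 Dec 2009).
Full order: Bianchi, Harlow, Vance, Moreau, Ivanova, Kapoor, Marino, Marchetti, Halvorsen.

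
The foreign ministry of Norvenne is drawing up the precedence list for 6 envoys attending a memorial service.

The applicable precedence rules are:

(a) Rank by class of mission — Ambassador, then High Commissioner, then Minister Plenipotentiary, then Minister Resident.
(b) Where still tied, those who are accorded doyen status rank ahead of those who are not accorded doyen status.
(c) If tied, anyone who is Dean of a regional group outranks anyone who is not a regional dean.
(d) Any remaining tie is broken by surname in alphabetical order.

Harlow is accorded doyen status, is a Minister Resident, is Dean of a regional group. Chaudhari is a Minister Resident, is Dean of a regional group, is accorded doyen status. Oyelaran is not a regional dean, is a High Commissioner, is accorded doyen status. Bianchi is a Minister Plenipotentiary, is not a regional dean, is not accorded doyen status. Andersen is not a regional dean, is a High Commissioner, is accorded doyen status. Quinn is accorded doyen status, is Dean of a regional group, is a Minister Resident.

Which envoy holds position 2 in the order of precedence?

By class of mission: Andersen and Oyelaran (High Commissioner); then Bianchi (Minister Plenipotentiary); then Chaudhari, Harlow and Quinn (Minister Resident).
Andersen and Oyelaran are each accorded doyen status, so the next rule applies.
Andersen and Oyelaran are each not a regional dean, so the next rule applies.
Among Andersen and Oyelaran, alphabetically by surname: Andersen before Oyelaran.
Chaudhari, Harlow and Quinn are each accorded doyen status, so the next rule applies.
Chaudhari, Harlow and Quinn are each Dean of a regional group, so the next rule applies.
Among Chaudhari, Harlow and Quinn, alphabetically by surname: Chaudhari before Harlow before Quinn.
Order: Andersen, Oyelaran, Bianchi, Chaudhari, Harlow, Quinn.

Oyelaran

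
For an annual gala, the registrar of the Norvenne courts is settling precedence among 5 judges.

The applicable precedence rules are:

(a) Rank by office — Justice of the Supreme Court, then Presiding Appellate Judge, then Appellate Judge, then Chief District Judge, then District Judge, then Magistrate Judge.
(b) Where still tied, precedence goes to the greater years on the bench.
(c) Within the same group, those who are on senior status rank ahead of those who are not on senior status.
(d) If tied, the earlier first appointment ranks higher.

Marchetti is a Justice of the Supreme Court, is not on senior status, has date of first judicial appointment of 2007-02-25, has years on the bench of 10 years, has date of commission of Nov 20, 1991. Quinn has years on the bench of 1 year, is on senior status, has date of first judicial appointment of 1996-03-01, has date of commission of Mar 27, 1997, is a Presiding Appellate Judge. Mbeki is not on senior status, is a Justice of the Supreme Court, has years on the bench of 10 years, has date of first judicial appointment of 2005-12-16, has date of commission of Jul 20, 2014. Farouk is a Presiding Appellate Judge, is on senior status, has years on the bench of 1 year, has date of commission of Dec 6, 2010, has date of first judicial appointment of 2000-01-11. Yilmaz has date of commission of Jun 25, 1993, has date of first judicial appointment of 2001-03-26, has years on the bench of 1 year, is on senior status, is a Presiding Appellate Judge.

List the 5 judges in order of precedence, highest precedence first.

Mbeki, Marchetti, Quinn, Farouk, Yilmaz

By office: Mbeki and Marchetti (Justice of the Supreme Court); then Quinn, Farouk and Yilmaz (Presiding Appellate Judge).
Mbeki and Marchetti both have years on the bench 10 years, so the next rule applies.
Mbeki and Marchetti are each not on senior status, so the next rule applies.
Among Mbeki and Marchetti, by date of first judicial appointment (earlier first): Mbeki (2005-12-16) before Marchetti (2007-02-25).
Quinn, Farouk and Yilmaz all have years on the bench 1 year, so the next rule applies.
Quinn, Farouk and Yilmaz are each on senior status, so the next rule applies.
Among Quinn, Farouk and Yilmaz, by date of first judicial appointment (earlier first): Quinn (1996-03-01) before Farouk (2000-01-11) before Yilmaz (2001-03-26).
Full order: Mbeki, Marchetti, Quinn, Farouk, Yilmaz.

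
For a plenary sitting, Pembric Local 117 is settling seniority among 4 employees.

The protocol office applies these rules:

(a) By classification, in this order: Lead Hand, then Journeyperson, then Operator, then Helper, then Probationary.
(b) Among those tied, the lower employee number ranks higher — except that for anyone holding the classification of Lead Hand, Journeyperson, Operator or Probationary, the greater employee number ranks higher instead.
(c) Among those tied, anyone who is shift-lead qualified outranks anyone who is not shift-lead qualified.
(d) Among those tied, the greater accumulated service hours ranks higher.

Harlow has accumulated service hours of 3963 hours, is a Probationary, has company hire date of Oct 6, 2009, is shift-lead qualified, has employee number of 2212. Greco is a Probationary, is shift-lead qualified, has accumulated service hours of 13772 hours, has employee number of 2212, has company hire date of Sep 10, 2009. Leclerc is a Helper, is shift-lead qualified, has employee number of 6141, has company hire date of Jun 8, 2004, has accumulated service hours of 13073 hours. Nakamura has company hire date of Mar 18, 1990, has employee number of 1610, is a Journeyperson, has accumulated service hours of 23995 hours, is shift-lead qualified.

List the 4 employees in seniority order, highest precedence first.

Nakamura, Leclerc, Greco, Harlow

By classification: Nakamura (Journeyperson); then Leclerc (Helper); then Greco and Harlow (Probationary).
Greco and Harlow both have employee number 2212, so the next rule applies.
Greco and Harlow are each shift-lead qualified, so the next rule applies.
Among Greco and Harlow, by accumulated service hours (higher first): Greco (13772 hours) before Harlow (3963 hours).
Full order: Nakamura, Leclerc, Greco, Harlow.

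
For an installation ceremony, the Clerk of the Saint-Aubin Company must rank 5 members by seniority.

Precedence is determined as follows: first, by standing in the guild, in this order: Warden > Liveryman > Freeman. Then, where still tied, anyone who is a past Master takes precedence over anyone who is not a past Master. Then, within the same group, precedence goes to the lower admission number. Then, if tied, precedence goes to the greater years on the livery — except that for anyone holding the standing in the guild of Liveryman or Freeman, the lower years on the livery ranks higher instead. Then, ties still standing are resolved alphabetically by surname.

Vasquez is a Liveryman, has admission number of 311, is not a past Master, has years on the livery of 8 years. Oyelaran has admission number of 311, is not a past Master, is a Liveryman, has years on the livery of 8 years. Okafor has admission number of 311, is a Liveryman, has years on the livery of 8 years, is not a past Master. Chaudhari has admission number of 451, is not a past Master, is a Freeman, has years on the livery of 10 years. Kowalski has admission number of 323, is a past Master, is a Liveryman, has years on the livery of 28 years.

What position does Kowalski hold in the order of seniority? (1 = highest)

1

By standing in the guild: Kowalski, Okafor, Oyelaran and Vasquez (Liveryman); then Chaudhari (Freeman).
Among Kowalski, Okafor, Oyelaran and Vasquez, a past Master before not a past Master: Kowalski (a past Master) before Okafor, Oyelaran and Vasquez (not a past Master).
Okafor, Oyelaran and Vasquez all have admission number 311, so the next rule applies.
Okafor, Oyelaran and Vasquez all have years on the livery 8 years, so the next rule applies.
Among Okafor, Oyelaran and Vasquez, alphabetically by surname: Okafor before Oyelaran before Vasquez.
Order: Kowalski, Okafor, Oyelaran, Vasquez, Chaudhari. So position 1.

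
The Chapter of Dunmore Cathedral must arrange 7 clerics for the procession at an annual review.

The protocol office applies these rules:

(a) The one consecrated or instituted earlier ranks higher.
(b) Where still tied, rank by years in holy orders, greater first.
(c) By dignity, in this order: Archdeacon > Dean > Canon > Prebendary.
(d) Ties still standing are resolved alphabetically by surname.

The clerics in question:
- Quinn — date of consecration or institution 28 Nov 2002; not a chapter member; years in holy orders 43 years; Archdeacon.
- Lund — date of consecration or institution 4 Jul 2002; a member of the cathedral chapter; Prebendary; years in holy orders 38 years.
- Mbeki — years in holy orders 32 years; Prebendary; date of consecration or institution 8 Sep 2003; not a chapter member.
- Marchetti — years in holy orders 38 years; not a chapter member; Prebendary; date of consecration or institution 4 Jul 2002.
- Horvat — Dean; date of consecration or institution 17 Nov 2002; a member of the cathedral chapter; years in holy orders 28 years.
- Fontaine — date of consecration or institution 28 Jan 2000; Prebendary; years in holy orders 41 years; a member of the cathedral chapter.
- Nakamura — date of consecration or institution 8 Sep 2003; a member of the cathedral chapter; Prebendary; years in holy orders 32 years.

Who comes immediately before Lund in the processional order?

By date of consecration or institution (earlier first): Fontaine (28 Jan 2000); then Lund and Marchetti (both 4 Jul 2002); then Horvat (17 Nov 2002); then Quinn (28 Nov 2002); then Mbeki and Nakamura (both 8 Sep 2003).
Lund and Marchetti both have years in holy orders 38 years, so the next rule applies.
Lund and Marchetti are each Prebendary, so the next rule applies.
Among Lund and Marchetti, alphabetically by surname: Lund before Marchetti.
Mbeki and Nakamura both have years in holy orders 32 years, so the next rule applies.
Mbeki and Nakamura are each Prebendary, so the next rule applies.
Among Mbeki and Nakamura, alphabetically by surname: Mbeki before Nakamura.
Order: Fontaine, Lund, Marchetti, Horvat, Quinn, Mbeki, Nakamura.

Fontaine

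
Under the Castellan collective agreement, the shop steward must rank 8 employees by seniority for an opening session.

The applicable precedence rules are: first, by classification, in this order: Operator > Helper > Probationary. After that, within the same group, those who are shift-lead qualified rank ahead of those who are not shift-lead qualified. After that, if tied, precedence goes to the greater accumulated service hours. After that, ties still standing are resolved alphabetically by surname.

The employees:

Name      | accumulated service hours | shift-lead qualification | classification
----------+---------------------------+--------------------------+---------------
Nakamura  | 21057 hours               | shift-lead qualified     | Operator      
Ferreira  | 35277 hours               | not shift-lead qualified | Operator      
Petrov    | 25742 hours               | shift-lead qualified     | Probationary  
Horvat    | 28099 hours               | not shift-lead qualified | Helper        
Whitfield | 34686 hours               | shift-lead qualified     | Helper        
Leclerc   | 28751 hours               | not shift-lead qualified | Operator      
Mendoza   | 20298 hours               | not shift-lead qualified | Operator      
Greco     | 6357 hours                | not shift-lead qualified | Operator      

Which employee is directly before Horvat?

Whitfield

By classification: Nakamura, Ferreira, Leclerc, Mendoza and Greco (Operator); then Whitfield and Horvat (Helper); then Petrov (Probationary).
Among Nakamura, Ferreira, Leclerc, Mendoza and Greco, shift-lead qualified before not shift-lead qualified: Nakamura (shift-lead qualified) before Ferreira, Leclerc, Mendoza and Greco (not shift-lead qualified).
Among Ferreira, Leclerc, Mendoza and Greco, by accumulated service hours (higher first): Ferreira (35277 hours) before Leclerc (28751 hours) before Mendoza (20298 hours) before Greco (6357 hours).
Among Whitfield and Horvat, shift-lead qualified before not shift-lead qualified: Whitfield (shift-lead qualified) before Horvat (not shift-lead qualified).
Order: Nakamura, Ferreira, Leclerc, Mendoza, Greco, Whitfield, Horvat, Petrov.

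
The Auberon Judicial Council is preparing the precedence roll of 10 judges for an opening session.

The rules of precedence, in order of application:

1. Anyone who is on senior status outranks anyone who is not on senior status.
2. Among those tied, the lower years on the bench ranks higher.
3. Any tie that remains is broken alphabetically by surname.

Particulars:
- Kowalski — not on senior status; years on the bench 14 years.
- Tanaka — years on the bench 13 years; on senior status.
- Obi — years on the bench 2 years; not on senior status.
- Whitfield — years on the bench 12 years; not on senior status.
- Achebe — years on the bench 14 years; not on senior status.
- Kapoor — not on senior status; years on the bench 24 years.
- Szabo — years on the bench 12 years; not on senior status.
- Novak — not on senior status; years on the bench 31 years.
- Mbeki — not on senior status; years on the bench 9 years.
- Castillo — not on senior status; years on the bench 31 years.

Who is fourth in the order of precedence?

By the first rule: Tanaka (on senior status); then Obi, Mbeki, Szabo, Whitfield, Achebe, Kowalski, Kapoor, Castillo and Novak (each not on senior status).
Among Obi, Mbeki, Szabo, Whitfield, Achebe, Kowalski, Kapoor, Castillo and Novak, by years on the bench (lower first): Obi (2 years) before Mbeki (9 years) before Szabo and Whitfield (12 years) before Achebe and Kowalski (14 years) before Kapoor (24 years) before Castillo and Novak (31 years).
Among Szabo and Whitfield, alphabetically by surname: Szabo before Whitfield.
Among Achebe and Kowalski, alphabetically by surname: Achebe before Kowalski.
Among Castillo and Novak, alphabetically by surname: Castillo before Novak.
Order: Tanaka, Obi, Mbeki, Szabo, Whitfield, Achebe, Kowalski, Kapoor, Castillo, Novak.

Szabo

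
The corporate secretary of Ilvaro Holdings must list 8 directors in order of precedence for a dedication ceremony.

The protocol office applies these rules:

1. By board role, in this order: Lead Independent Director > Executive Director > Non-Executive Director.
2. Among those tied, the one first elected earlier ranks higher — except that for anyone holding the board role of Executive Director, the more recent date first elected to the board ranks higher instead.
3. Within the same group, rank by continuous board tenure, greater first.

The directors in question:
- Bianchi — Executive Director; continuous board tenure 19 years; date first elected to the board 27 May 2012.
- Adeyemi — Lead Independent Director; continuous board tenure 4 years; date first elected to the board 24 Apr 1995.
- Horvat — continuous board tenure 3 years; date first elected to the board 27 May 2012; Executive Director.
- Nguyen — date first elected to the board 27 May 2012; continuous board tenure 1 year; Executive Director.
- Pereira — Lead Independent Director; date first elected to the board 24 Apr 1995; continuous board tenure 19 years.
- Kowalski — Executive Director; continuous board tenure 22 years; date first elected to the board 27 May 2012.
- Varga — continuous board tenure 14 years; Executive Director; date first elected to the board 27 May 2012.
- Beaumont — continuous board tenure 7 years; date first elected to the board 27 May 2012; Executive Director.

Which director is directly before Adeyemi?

Pereira

By board role: Pereira and Adeyemi (Lead Independent Director); then Kowalski, Bianchi, Varga, Beaumont, Horvat and Nguyen (Executive Director).
Pereira and Adeyemi both have date first elected to the board 24 Apr 1995, so the next rule applies.
Among Pereira and Adeyemi, by continuous board tenure (higher first): Pereira (19 years) before Adeyemi (4 years).
Kowalski, Bianchi, Varga, Beaumont, Horvat and Nguyen all have date first elected to the board 27 May 2012, so the next rule applies.
Among Kowalski, Bianchi, Varga, Beaumont, Horvat and Nguyen, by continuous board tenure (higher first): Kowalski (22 years) before Bianchi (19 years) before Varga (14 years) before Beaumont (7 years) before Horvat (3 years) before Nguyen (1 year).
Order: Pereira, Adeyemi, Kowalski, Bianchi, Varga, Beaumont, Horvat, Nguyen.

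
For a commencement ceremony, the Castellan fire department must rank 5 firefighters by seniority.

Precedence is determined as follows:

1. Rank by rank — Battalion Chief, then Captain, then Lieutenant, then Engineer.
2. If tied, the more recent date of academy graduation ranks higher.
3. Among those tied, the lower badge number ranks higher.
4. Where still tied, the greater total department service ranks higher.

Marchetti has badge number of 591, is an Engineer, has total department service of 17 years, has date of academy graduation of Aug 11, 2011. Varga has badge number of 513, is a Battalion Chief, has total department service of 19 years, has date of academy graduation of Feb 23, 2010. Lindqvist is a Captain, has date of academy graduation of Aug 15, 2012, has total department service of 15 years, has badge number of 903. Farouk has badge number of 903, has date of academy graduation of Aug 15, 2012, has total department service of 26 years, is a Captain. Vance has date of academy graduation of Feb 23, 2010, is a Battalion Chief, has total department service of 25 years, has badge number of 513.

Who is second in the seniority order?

Varga

By rank: Vance and Varga (Battalion Chief); then Farouk and Lindqvist (Captain); then Marchetti (Engineer).
Vance and Varga both have date of academy graduation Feb 23, 2010, so the next rule applies.
Vance and Varga both have badge number 513, so the next rule applies.
Among Vance and Varga, by total department service (higher first): Vance (25 years) before Varga (19 years).
Farouk and Lindqvist both have date of academy graduation Aug 15, 2012, so the next rule applies.
Farouk and Lindqvist both have badge number 903, so the next rule applies.
Among Farouk and Lindqvist, by total department service (higher first): Farouk (26 years) before Lindqvist (15 years).
Order: Vance, Varga, Farouk, Lindqvist, Marchetti.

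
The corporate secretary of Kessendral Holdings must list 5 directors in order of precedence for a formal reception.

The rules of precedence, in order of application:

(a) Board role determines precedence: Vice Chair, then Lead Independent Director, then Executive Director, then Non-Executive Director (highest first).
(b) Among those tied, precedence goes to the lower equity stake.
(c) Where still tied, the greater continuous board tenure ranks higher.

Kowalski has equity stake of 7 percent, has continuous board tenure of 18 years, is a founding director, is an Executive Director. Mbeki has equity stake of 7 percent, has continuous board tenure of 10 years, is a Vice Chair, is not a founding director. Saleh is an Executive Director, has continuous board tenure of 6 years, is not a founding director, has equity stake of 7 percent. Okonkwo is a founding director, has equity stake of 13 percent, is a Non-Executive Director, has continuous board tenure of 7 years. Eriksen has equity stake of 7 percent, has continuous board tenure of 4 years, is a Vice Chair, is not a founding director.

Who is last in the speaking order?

By board role: Mbeki and Eriksen (Vice Chair); then Kowalski and Saleh (Executive Director); then Okonkwo (Non-Executive Director).
Mbeki and Eriksen both have equity stake 7 percent, so the next rule applies.
Among Mbeki and Eriksen, by continuous board tenure (higher first): Mbeki (10 years) before Eriksen (4 years).
Kowalski and Saleh both have equity stake 7 percent, so the next rule applies.
Among Kowalski and Saleh, by continuous board tenure (higher first): Kowalski (18 years) before Saleh (6 years).
Order: Mbeki, Eriksen, Kowalski, Saleh, Okonkwo.

Okonkwo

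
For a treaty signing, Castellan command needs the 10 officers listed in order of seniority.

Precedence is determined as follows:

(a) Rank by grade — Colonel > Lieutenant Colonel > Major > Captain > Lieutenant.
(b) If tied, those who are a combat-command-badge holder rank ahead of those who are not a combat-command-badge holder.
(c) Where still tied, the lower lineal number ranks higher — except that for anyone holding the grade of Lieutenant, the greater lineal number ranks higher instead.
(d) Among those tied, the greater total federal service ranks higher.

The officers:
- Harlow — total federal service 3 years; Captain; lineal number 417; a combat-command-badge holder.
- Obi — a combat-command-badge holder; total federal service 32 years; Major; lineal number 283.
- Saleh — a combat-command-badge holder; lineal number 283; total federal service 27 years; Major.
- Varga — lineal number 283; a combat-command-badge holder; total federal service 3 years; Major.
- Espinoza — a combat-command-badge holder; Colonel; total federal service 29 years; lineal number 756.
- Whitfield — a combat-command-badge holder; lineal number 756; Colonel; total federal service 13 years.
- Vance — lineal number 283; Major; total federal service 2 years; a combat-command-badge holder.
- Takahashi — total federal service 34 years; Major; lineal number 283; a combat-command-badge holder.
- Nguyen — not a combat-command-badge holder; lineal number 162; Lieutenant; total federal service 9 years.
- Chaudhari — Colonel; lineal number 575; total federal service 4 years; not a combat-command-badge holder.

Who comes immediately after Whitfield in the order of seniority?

Chaudhari

By grade: Espinoza, Whitfield and Chaudhari (Colonel); then Takahashi, Obi, Saleh, Varga and Vance (Major); then Harlow (Captain); then Nguyen (Lieutenant).
Among Espinoza, Whitfield and Chaudhari, a combat-command-badge holder before not a combat-command-badge holder: Espinoza and Whitfield (a combat-command-badge holder) before Chaudhari (not a combat-command-badge holder).
Espinoza and Whitfield both have lineal number 756, so the next rule applies.
Among Espinoza and Whitfield, by total federal service (higher first): Espinoza (29 years) before Whitfield (13 years).
Takahashi, Obi, Saleh, Varga and Vance are each a combat-command-badge holder, so the next rule applies.
Takahashi, Obi, Saleh, Varga and Vance all have lineal number 283, so the next rule applies.
Among Takahashi, Obi, Saleh, Varga and Vance, by total federal service (higher first): Takahashi (34 years) before Obi (32 years) before Saleh (27 years) before Varga (3 years) before Vance (2 years).
Order: Espinoza, Whitfield, Chaudhari, Takahashi, Obi, Saleh, Varga, Vance, Harlow, Nguyen.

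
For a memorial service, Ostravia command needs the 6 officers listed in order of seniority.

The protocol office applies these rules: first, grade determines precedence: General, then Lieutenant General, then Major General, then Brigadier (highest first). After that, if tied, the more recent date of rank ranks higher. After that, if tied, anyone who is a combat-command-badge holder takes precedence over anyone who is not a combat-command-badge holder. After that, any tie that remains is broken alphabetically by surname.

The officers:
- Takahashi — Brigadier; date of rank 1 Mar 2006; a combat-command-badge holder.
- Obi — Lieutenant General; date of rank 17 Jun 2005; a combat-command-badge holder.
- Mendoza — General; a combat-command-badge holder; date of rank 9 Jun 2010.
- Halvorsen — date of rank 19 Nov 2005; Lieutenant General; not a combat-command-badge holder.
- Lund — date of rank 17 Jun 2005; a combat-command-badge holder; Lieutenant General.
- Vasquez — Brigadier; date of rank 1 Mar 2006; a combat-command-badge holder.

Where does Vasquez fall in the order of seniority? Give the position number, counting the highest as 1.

6

By grade: Mendoza (General); then Halvorsen, Lund and Obi (Lieutenant General); then Takahashi and Vasquez (Brigadier).
Among Halvorsen, Lund and Obi, by date of rank (later first): Halvorsen (19 Nov 2005) before Lund and Obi (17 Jun 2005).
Lund and Obi are each a combat-command-badge holder, so the next rule applies.
Among Lund and Obi, alphabetically by surname: Lund before Obi.
Takahashi and Vasquez both have date of rank 1 Mar 2006, so the next rule applies.
Takahashi and Vasquez are each a combat-command-badge holder, so the next rule applies.
Among Takahashi and Vasquez, alphabetically by surname: Takahashi before Vasquez.
Order: Mendoza, Halvorsen, Lund, Obi, Takahashi, Vasquez. So position 6.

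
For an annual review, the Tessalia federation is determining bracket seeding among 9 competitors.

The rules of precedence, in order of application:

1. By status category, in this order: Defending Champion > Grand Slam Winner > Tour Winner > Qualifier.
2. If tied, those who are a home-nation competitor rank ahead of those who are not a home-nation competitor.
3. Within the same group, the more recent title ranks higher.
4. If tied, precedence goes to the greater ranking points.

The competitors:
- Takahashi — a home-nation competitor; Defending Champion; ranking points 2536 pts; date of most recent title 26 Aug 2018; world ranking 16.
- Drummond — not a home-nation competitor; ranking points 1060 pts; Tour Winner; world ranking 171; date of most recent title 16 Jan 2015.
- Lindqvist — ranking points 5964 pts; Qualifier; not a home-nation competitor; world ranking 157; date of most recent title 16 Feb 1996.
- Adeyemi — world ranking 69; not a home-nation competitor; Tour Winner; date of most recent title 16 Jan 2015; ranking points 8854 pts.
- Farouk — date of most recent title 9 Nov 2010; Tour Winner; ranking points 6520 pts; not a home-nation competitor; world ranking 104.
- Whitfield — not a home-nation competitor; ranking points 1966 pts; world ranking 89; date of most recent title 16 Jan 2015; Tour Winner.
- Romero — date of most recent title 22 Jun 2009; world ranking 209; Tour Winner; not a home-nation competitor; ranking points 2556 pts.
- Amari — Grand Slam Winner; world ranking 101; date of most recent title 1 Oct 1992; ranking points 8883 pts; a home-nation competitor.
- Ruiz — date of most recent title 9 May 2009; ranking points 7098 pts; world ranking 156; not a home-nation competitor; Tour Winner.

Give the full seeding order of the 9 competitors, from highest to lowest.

By status category: Takahashi (Defending Champion); then Amari (Grand Slam Winner); then Adeyemi, Whitfield, Drummond, Farouk, Romero and Ruiz (Tour Winner); then Lindqvist (Qualifier).
Adeyemi, Whitfield, Drummond, Farouk, Romero and Ruiz are each not a home-nation competitor, so the next rule applies.
Among Adeyemi, Whitfield, Drummond, Farouk, Romero and Ruiz, by date of most recent title (later first): Adeyemi, Whitfield and Drummond (16 Jan 2015) before Farouk (9 Nov 2010) before Romero (22 Jun 2009) before Ruiz (9 May 2009).
Among Adeyemi, Whitfield and Drummond, by ranking points (higher first): Adeyemi (8854 pts) before Whitfield (1966 pts) before Drummond (1060 pts).
Full order: Takahashi, Amari, Adeyemi, Whitfield, Drummond, Farouk, Romero, Ruiz, Lindqvist.

Takahashi, Amari, Adeyemi, Whitfield, Drummond, Farouk, Romero, Ruiz, Lindqvist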